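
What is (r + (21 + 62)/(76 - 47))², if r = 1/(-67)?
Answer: 30603024/3775249 ≈ 8.1062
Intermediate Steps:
r = -1/67 ≈ -0.014925
(r + (21 + 62)/(76 - 47))² = (-1/67 + (21 + 62)/(76 - 47))² = (-1/67 + 83/29)² = (5532/1943)² = 30603024/3775249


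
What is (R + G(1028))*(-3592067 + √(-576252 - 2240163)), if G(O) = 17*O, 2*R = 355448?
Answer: -701171478400 + 585600*I*√312935 ≈ -7.0117e+11 + 3.2759e+8*I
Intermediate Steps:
R = 177724 (R = (½)*355448 = 177724)
(R + G(1028))*(-3592067 + √(-576252 - 2240163)) = (177724 + 17*1028)*(-3592067 + √(-576252 - 2240163)) = (177724 + 17476)*(-3592067 + √(-2816415)) = 195200*(-3592067 + 3*I*√312935) = -701171478400 + 585600*I*√312935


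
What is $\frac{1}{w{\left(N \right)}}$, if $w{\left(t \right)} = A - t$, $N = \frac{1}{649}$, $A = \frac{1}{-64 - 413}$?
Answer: $- \frac{309573}{1126} \approx -274.93$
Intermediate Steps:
$A = - \frac{1}{477}$ ($A = \frac{1}{-477} = - \frac{1}{477} \approx -0.0020964$)
$N = \frac{1}{649} \approx 0.0015408$
$w{\left(t \right)} = - \frac{1}{477} - t$
$\frac{1}{w{\left(N \right)}} = \frac{1}{- \frac{1}{477} - \frac{1}{649}} = \frac{1}{- \frac{1126}{309573}} = - \frac{309573}{1126}$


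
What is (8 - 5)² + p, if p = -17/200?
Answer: 1783/200 ≈ 8.9150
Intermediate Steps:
p = -17/200 (p = -17*1/200 = -17/200 ≈ -0.085000)
(8 - 5)² + p = (8 - 5)² - 17/200 = 3² - 17/200 = 9 - 17/200 = 1783/200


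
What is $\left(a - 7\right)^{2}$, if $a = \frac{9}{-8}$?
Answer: $\frac{4225}{64} \approx 66.016$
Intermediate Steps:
$a = - \frac{9}{8}$ ($a = 9 \left(- \frac{1}{8}\right) = - \frac{9}{8} \approx -1.125$)
$\left(a - 7\right)^{2} = \left(- \frac{9}{8} - 7\right)^{2} = \left(- \frac{65}{8}\right)^{2} = \frac{4225}{64}$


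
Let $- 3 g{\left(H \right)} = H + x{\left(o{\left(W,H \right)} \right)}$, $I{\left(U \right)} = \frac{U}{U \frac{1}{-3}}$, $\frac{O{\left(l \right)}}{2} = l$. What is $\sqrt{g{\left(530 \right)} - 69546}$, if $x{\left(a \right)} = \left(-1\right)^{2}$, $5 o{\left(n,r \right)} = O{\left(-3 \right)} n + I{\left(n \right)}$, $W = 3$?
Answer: $3 i \sqrt{7747} \approx 264.05 i$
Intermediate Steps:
$O{\left(l \right)} = 2 l$
$I{\left(U \right)} = -3$ ($I{\left(U \right)} = \frac{U}{U \left(- \frac{1}{3}\right)} = \frac{U}{\left(- \frac{1}{3}\right) U} = U \left(- \frac{3}{U}\right) = -3$)
$o{\left(n,r \right)} = - \frac{3}{5} - \frac{6 n}{5}$ ($o{\left(n,r \right)} = \frac{2 \left(-3\right) n - 3}{5} = \frac{- 6 n - 3}{5} = \frac{-3 - 6 n}{5} = - \frac{3}{5} - \frac{6 n}{5}$)
$x{\left(a \right)} = 1$
$g{\left(H \right)} = - \frac{1}{3} - \frac{H}{3}$ ($g{\left(H \right)} = - \frac{H + 1}{3} = - \frac{1 + H}{3} = - \frac{1}{3} - \frac{H}{3}$)
$\sqrt{g{\left(530 \right)} - 69546} = \sqrt{\left(- \frac{1}{3} - \frac{530}{3}\right) - 69546} = \sqrt{-177 - 69546} = \sqrt{-69723} = 3 i \sqrt{7747}$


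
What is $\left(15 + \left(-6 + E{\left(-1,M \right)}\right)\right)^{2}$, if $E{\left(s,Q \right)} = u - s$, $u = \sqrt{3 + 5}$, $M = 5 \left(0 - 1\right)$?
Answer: $108 + 40 \sqrt{2} \approx 164.57$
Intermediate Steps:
$M = -5$ ($M = 5 \left(-1\right) = -5$)
$u = 2 \sqrt{2}$ ($u = \sqrt{8} = 2 \sqrt{2} \approx 2.8284$)
$E{\left(s,Q \right)} = - s + 2 \sqrt{2}$ ($E{\left(s,Q \right)} = 2 \sqrt{2} - s = - s + 2 \sqrt{2}$)
$\left(15 + \left(-6 + E{\left(-1,M \right)}\right)\right)^{2} = \left(15 - \left(5 - 2 \sqrt{2}\right)\right)^{2} = \left(10 + 2 \sqrt{2}\right)^{2}$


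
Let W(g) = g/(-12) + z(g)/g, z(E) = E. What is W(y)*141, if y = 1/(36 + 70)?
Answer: 59737/424 ≈ 140.89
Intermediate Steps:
y = 1/106 ≈ 0.0094340
W(g) = 1 - g/12 (W(g) = g/(-12) + g/g = g*(-1/12) + 1 = -g/12 + 1 = 1 - g/12)
W(y)*141 = (1 - 1/12*1/106)*141 = (1 - 1/1272)*141 = (1271/1272)*141 = 59737/424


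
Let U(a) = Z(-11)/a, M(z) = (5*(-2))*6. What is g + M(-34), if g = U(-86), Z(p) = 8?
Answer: -2584/43 ≈ -60.093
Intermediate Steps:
M(z) = -60 (M(z) = -10*6 = -60)
U(a) = 8/a
g = -4/43 (g = 8/(-86) = 8*(-1/86) = -4/43 ≈ -0.093023)
g + M(-34) = -4/43 - 60 = -2584/43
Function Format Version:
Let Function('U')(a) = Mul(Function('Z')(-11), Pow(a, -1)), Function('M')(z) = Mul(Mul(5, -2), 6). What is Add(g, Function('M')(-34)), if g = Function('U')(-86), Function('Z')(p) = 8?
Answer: Rational(-2584, 43) ≈ -60.093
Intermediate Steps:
Function('M')(z) = -60 (Function('M')(z) = Mul(-10, 6) = -60)
Function('U')(a) = Mul(8, Pow(a, -1))
g = Rational(-4, 43) (g = Mul(8, Pow(-86, -1)) = Mul(8, Rational(-1, 86)) = Rational(-4, 43) ≈ -0.093023)
Add(g, Function('M')(-34)) = Add(Rational(-4, 43), -60) = Rational(-2584, 43)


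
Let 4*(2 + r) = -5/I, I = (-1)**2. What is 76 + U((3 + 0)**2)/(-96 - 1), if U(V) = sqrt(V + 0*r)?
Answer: 7369/97 ≈ 75.969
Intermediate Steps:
I = 1
r = -13/4 (r = -2 + (-5/1)/4 = -2 + (-5*1)/4 = -2 + (1/4)*(-5) = -2 - 5/4 = -13/4 ≈ -3.2500)
U(V) = sqrt(V) (U(V) = sqrt(V + 0*(-13/4)) = sqrt(V + 0) = sqrt(V))
76 + U((3 + 0)**2)/(-96 - 1) = 76 + sqrt((3 + 0)**2)/(-96 - 1) = 76 + sqrt(3**2)/(-97) = 76 - sqrt(9)/97 = 76 - 1/97*3 = 76 - 3/97 = 7369/97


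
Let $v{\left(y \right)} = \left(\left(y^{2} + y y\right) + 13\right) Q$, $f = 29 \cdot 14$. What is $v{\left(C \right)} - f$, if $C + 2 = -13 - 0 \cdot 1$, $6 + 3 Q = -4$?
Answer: $- \frac{5848}{3} \approx -1949.3$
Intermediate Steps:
$Q = - \frac{10}{3}$ ($Q = -2 + \frac{1}{3} \left(-4\right) = -2 - \frac{4}{3} = - \frac{10}{3} \approx -3.3333$)
$C = -15$ ($C = -2 - \left(13 + 0 \cdot 1\right) = -2 - 13 = -15$)
$f = 406$
$v{\left(y \right)} = - \frac{130}{3} - \frac{20 y^{2}}{3}$ ($v{\left(y \right)} = \left(\left(y^{2} + y y\right) + 13\right) \left(- \frac{10}{3}\right) = \left(\left(y^{2} + y^{2}\right) + 13\right) \left(- \frac{10}{3}\right) = \left(2 y^{2} + 13\right) \left(- \frac{10}{3}\right) = \left(13 + 2 y^{2}\right) \left(- \frac{10}{3}\right) = - \frac{130}{3} - \frac{20 y^{2}}{3}$)
$v{\left(C \right)} - f = \left(- \frac{130}{3} - \frac{20 \left(-15\right)^{2}}{3}\right) - 406 = \left(- \frac{130}{3} - 1500\right) - 406 = - \frac{4630}{3} - 406 = - \frac{5848}{3}$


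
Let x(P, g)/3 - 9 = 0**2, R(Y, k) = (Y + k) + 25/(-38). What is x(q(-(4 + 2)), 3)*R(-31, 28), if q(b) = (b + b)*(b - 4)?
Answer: -3753/38 ≈ -98.763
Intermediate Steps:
R(Y, k) = -25/38 + Y + k (R(Y, k) = (Y + k) + 25*(-1/38) = (Y + k) - 25/38 = -25/38 + Y + k)
q(b) = 2*b*(-4 + b) (q(b) = (2*b)*(-4 + b) = 2*b*(-4 + b))
x(P, g) = 27 (x(P, g) = 27 + 3*0**2 = 27 + 3*0 = 27 + 0 = 27)
x(q(-(4 + 2)), 3)*R(-31, 28) = 27*(-25/38 - 31 + 28) = 27*(-139/38) = -3753/38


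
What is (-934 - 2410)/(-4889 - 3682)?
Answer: 3344/8571 ≈ 0.39015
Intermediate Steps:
(-934 - 2410)/(-4889 - 3682) = -3344/(-8571) = -3344*(-1/8571) = 3344/8571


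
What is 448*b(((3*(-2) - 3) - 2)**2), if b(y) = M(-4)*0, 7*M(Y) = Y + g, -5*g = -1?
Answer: 0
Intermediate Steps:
g = 1/5 (g = -1/5*(-1) = 1/5 ≈ 0.20000)
M(Y) = 1/35 + Y/7 (M(Y) = (Y + 1/5)/7 = (1/5 + Y)/7 = 1/35 + Y/7)
b(y) = 0 (b(y) = (1/35 + (1/7)*(-4))*0 = (1/35 - 4/7)*0 = -19/35*0 = 0)
448*b(((3*(-2) - 3) - 2)**2) = 448*0 = 0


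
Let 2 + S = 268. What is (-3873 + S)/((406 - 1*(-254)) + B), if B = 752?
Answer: -3607/1412 ≈ -2.5545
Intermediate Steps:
S = 266 (S = -2 + 268 = 266)
(-3873 + S)/((406 - 1*(-254)) + B) = (-3873 + 266)/((406 - 1*(-254)) + 752) = -3607/((406 + 254) + 752) = -3607/(660 + 752) = -3607/1412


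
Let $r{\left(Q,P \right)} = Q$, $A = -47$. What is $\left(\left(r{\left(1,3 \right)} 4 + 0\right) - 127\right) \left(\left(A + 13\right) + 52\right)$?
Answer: $-2214$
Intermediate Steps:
$\left(\left(r{\left(1,3 \right)} 4 + 0\right) - 127\right) \left(\left(A + 13\right) + 52\right) = \left(\left(1 \cdot 4 + 0\right) - 127\right) \left(\left(-47 + 13\right) + 52\right) = \left(\left(4 + 0\right) - 127\right) \left(-34 + 52\right) = \left(4 - 127\right) 18 = \left(-123\right) 18 = -2214$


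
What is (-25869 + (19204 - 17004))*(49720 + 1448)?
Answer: -1211095392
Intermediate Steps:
(-25869 + (19204 - 17004))*(49720 + 1448) = (-25869 + 2200)*51168 = -23669*51168 = -1211095392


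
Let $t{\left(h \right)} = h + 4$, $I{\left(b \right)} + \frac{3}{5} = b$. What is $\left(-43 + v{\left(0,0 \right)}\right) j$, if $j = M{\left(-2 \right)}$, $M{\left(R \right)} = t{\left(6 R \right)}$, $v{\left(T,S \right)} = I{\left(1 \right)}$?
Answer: $\frac{1704}{5} \approx 340.8$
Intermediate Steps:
$I{\left(b \right)} = - \frac{3}{5} + b$
$v{\left(T,S \right)} = \frac{2}{5}$ ($v{\left(T,S \right)} = - \frac{3}{5} + 1 = \frac{2}{5}$)
$t{\left(h \right)} = 4 + h$
$M{\left(R \right)} = 4 + 6 R$
$j = -8$ ($j = 4 + 6 \left(-2\right) = 4 - 12 = -8$)
$\left(-43 + v{\left(0,0 \right)}\right) j = \left(-43 + \frac{2}{5}\right) \left(-8\right) = \left(- \frac{213}{5}\right) \left(-8\right) = \frac{1704}{5}$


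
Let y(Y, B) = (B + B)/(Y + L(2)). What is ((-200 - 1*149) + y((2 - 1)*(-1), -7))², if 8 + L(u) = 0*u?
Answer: 9778129/81 ≈ 1.2072e+5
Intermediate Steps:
L(u) = -8 (L(u) = -8 + 0*u = -8 + 0 = -8)
y(Y, B) = 2*B/(-8 + Y) (y(Y, B) = (B + B)/(Y - 8) = (2*B)/(-8 + Y) = 2*B/(-8 + Y))
((-200 - 1*149) + y((2 - 1)*(-1), -7))² = ((-200 - 1*149) + 2*(-7)/(-8 + (2 - 1)*(-1)))² = ((-200 - 149) + 2*(-7)/(-8 + 1*(-1)))² = (-349 + 2*(-7)/(-8 - 1))² = (-349 + 2*(-7)/(-9))² = (-349 + 2*(-7)*(-⅑))² = (-349 + 14/9)² = (-3127/9)² = 9778129/81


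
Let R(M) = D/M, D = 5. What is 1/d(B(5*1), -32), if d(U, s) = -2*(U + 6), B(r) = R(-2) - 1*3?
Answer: -1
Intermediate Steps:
R(M) = 5/M
B(r) = -11/2 (B(r) = 5/(-2) - 1*3 = 5*(-1/2) - 3 = -5/2 - 3 = -11/2)
d(U, s) = -12 - 2*U (d(U, s) = -2*(6 + U) = -12 - 2*U)
1/d(B(5*1), -32) = 1/(-12 - 2*(-11/2)) = 1/(-12 + 11) = 1/(-1) = -1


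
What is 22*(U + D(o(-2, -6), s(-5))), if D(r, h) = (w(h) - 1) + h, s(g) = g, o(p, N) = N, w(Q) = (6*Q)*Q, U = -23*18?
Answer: -5940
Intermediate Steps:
U = -414
w(Q) = 6*Q**2
D(r, h) = -1 + h + 6*h**2 (D(r, h) = (6*h**2 - 1) + h = (-1 + 6*h**2) + h = -1 + h + 6*h**2)
22*(U + D(o(-2, -6), s(-5))) = 22*(-414 + (-1 - 5 + 6*(-5)**2)) = 22*(-414 + (-1 - 5 + 6*25)) = 22*(-414 + (-1 - 5 + 150)) = 22*(-414 + 144) = 22*(-270) = -5940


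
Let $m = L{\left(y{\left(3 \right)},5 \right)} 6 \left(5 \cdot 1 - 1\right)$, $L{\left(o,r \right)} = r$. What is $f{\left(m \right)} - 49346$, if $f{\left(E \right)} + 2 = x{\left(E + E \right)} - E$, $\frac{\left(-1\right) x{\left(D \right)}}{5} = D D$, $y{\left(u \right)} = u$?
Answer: $-337468$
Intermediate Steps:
$x{\left(D \right)} = - 5 D^{2}$ ($x{\left(D \right)} = - 5 D D = - 5 D^{2}$)
$m = 120$ ($m = 5 \cdot 6 \left(5 \cdot 1 - 1\right) = 30 \left(5 - 1\right) = 30 \cdot 4 = 120$)
$f{\left(E \right)} = -2 - E - 20 E^{2}$ ($f{\left(E \right)} = -2 - \left(E + 5 \left(E + E\right)^{2}\right) = -2 - \left(E + 5 \cdot 4 E^{2}\right) = -2 - \left(E + 20 E^{2}\right) = -2 - E - 20 E^{2}$)
$f{\left(m \right)} - 49346 = \left(-2 - 120 - 20 \cdot 120^{2}\right) - 49346 = \left(-2 - 120 - 288000\right) - 49346 = -288122 - 49346 = -337468$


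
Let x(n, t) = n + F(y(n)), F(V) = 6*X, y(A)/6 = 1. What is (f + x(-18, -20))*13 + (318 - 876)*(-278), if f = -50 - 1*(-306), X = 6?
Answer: 158686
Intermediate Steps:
y(A) = 6 (y(A) = 6*1 = 6)
F(V) = 36 (F(V) = 6*6 = 36)
f = 256 (f = -50 + 306 = 256)
x(n, t) = 36 + n (x(n, t) = n + 36 = 36 + n)
(f + x(-18, -20))*13 + (318 - 876)*(-278) = (256 + (36 - 18))*13 + (318 - 876)*(-278) = (256 + 18)*13 - 558*(-278) = 274*13 + 155124 = 3562 + 155124 = 158686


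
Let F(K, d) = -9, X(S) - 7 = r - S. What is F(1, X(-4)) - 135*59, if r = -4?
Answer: -7974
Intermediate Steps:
X(S) = 3 - S (X(S) = 7 + (-4 - S) = 3 - S)
F(1, X(-4)) - 135*59 = -9 - 135*59 = -9 - 7965 = -7974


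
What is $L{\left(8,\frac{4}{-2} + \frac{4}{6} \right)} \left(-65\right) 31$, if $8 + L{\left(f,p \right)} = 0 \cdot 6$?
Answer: $16120$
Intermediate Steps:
$L{\left(f,p \right)} = -8$ ($L{\left(f,p \right)} = -8 + 0 \cdot 6 = -8 + 0 = -8$)
$L{\left(8,\frac{4}{-2} + \frac{4}{6} \right)} \left(-65\right) 31 = \left(-8\right) \left(-65\right) 31 = 520 \cdot 31 = 16120$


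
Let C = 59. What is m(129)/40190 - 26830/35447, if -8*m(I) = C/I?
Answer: -1112805317773/1470202607760 ≈ -0.75691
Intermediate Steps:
m(I) = -59/(8*I)
m(129)/40190 - 26830/35447 = -59/8/129/40190 - 26830/35447 = -59/8*1/129*(1/40190) - 26830*1/35447 = -59/1032*1/40190 - 26830/35447 = -59/41476080 - 26830/35447 = -1112805317773/1470202607760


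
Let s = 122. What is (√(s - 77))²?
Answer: 45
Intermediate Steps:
(√(s - 77))² = (√(122 - 77))² = (√45)² = (3*√5)² = 45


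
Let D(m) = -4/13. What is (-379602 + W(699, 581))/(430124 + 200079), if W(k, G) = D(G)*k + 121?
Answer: -4936049/8192639 ≈ -0.60250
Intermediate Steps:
D(m) = -4/13 (D(m) = -4*1/13 = -4/13)
W(k, G) = 121 - 4*k/13 (W(k, G) = -4*k/13 + 121 = 121 - 4*k/13)
(-379602 + W(699, 581))/(430124 + 200079) = (-379602 + (121 - 4/13*699))/(430124 + 200079) = (-379602 + (121 - 2796/13))/630203 = (-379602 - 1223/13)*(1/630203) = -4936049/13*1/630203 = -4936049/8192639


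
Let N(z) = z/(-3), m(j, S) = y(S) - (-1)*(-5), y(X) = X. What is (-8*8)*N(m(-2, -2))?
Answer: -448/3 ≈ -149.33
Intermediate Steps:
m(j, S) = -5 + S (m(j, S) = S - (-1)*(-5) = S - 1*5 = S - 5 = -5 + S)
N(z) = -z/3 (N(z) = z*(-⅓) = -z/3)
(-8*8)*N(m(-2, -2)) = (-8*8)*(-(-5 - 2)/3) = -(-64)*(-7)/3 = -64*7/3 = -448/3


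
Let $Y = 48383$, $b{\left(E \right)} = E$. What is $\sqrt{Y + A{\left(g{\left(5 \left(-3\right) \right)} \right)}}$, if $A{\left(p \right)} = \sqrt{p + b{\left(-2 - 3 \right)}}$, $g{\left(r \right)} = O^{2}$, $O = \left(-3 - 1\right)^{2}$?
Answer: $\sqrt{48383 + \sqrt{251}} \approx 220.0$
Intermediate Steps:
$O = 16$ ($O = \left(-4\right)^{2} = 16$)
$g{\left(r \right)} = 256$ ($g{\left(r \right)} = 16^{2} = 256$)
$A{\left(p \right)} = \sqrt{-5 + p}$ ($A{\left(p \right)} = \sqrt{p - 5} = \sqrt{-5 + p}$)
$\sqrt{Y + A{\left(g{\left(5 \left(-3\right) \right)} \right)}} = \sqrt{48383 + \sqrt{-5 + 256}} = \sqrt{48383 + \sqrt{251}}$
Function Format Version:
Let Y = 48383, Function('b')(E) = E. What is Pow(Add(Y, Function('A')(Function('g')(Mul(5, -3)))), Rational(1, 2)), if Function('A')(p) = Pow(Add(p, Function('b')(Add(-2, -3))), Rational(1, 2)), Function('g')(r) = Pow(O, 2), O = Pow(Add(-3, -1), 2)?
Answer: Pow(Add(48383, Pow(251, Rational(1, 2))), Rational(1, 2)) ≈ 220.00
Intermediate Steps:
O = 16 (O = Pow(-4, 2) = 16)
Function('g')(r) = 256 (Function('g')(r) = Pow(16, 2) = 256)
Function('A')(p) = Pow(Add(-5, p), Rational(1, 2)) (Function('A')(p) = Pow(Add(p, Add(-2, -3)), Rational(1, 2)) = Pow(Add(p, -5), Rational(1, 2)) = Pow(Add(-5, p), Rational(1, 2)))
Pow(Add(Y, Function('A')(Function('g')(Mul(5, -3)))), Rational(1, 2)) = Pow(Add(48383, Pow(Add(-5, 256), Rational(1, 2))), Rational(1, 2)) = Pow(Add(48383, Pow(251, Rational(1, 2))), Rational(1, 2))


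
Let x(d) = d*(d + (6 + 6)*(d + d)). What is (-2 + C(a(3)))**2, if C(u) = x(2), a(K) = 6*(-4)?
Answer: 9604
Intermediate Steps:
a(K) = -24
x(d) = 25*d**2 (x(d) = d*(d + 12*(2*d)) = d*(d + 24*d) = d*(25*d) = 25*d**2)
C(u) = 100 (C(u) = 25*2**2 = 25*4 = 100)
(-2 + C(a(3)))**2 = (-2 + 100)**2 = 98**2 = 9604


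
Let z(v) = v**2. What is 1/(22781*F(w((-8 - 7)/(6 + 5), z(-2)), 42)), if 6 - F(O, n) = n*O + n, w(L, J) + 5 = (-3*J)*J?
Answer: 1/49890390 ≈ 2.0044e-8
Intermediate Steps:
w(L, J) = -5 - 3*J**2 (w(L, J) = -5 + (-3*J)*J = -5 - 3*J**2)
F(O, n) = 6 - n - O*n (F(O, n) = 6 - (n*O + n) = 6 - (O*n + n) = 6 - (n + O*n) = 6 + (-n - O*n) = 6 - n - O*n)
1/(22781*F(w((-8 - 7)/(6 + 5), z(-2)), 42)) = 1/(22781*(6 - 1*42 - 1*(-5 - 3*((-2)**2)**2)*42)) = 1/(22781*(6 - 42 - 1*(-5 - 3*4**2)*42)) = 1/(22781*(6 - 42 - 1*(-5 - 3*16)*42)) = 1/(22781*(6 - 42 - 1*(-5 - 48)*42)) = 1/(22781*(6 - 42 - 1*(-53)*42)) = 1/(22781*(6 - 42 + 2226)) = (1/22781)/2190 = (1/22781)*(1/2190) = 1/49890390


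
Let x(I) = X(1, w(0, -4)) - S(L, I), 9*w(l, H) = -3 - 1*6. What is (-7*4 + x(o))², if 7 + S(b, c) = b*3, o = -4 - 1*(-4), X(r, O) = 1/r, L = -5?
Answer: 25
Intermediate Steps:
w(l, H) = -1 (w(l, H) = (-3 - 1*6)/9 = (-3 - 6)/9 = (⅑)*(-9) = -1)
o = 0 (o = -4 + 4 = 0)
S(b, c) = -7 + 3*b (S(b, c) = -7 + b*3 = -7 + 3*b)
x(I) = 23 (x(I) = 1/1 - (-7 + 3*(-5)) = 1 - (-7 - 15) = 1 - 1*(-22) = 1 + 22 = 23)
(-7*4 + x(o))² = (-7*4 + 23)² = (-28 + 23)² = (-5)² = 25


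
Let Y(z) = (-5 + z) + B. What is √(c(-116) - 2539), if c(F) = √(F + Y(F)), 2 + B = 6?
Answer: √(-2539 + I*√233) ≈ 0.1515 + 50.389*I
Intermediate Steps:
B = 4 (B = -2 + 6 = 4)
Y(z) = -1 + z (Y(z) = (-5 + z) + 4 = -1 + z)
c(F) = √(-1 + 2*F) (c(F) = √(F + (-1 + F)) = √(-1 + 2*F))
√(c(-116) - 2539) = √(√(-1 + 2*(-116)) - 2539) = √(√(-1 - 232) - 2539) = √(√(-233) - 2539) = √(I*√233 - 2539) = √(-2539 + I*√233)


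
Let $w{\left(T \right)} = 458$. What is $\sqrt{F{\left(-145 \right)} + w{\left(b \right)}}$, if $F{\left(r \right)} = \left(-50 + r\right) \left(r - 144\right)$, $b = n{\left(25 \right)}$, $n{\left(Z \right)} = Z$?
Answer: $\sqrt{56813} \approx 238.35$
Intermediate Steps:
$b = 25$
$F{\left(r \right)} = \left(-144 + r\right) \left(-50 + r\right)$ ($F{\left(r \right)} = \left(-50 + r\right) \left(-144 + r\right) = \left(-144 + r\right) \left(-50 + r\right)$)
$\sqrt{F{\left(-145 \right)} + w{\left(b \right)}} = \sqrt{\left(7200 + \left(-145\right)^{2} - -28130\right) + 458} = \sqrt{\left(7200 + 21025 + 28130\right) + 458} = \sqrt{56355 + 458} = \sqrt{56813}$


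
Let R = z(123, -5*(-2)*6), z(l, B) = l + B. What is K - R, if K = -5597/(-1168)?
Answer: -208147/1168 ≈ -178.21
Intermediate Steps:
K = 5597/1168 (K = -5597*(-1/1168) = 5597/1168 ≈ 4.7920)
z(l, B) = B + l
R = 183 (R = -5*(-2)*6 + 123 = 10*6 + 123 = 60 + 123 = 183)
K - R = 5597/1168 - 1*183 = 5597/1168 - 183 = -208147/1168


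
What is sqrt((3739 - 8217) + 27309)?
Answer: 17*sqrt(79) ≈ 151.10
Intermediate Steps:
sqrt((3739 - 8217) + 27309) = sqrt(-4478 + 27309) = sqrt(22831) = 17*sqrt(79)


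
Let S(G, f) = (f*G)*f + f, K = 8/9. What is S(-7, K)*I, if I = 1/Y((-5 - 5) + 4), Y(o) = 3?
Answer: -376/243 ≈ -1.5473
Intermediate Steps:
K = 8/9 (K = 8*(⅑) = 8/9 ≈ 0.88889)
S(G, f) = f + G*f² (S(G, f) = (G*f)*f + f = G*f² + f = f + G*f²)
I = ⅓ (I = 1/3 = ⅓ ≈ 0.33333)
S(-7, K)*I = (8*(1 - 7*8/9)/9)*(⅓) = (8*(1 - 56/9)/9)*(⅓) = ((8/9)*(-47/9))*(⅓) = -376/81*⅓ = -376/243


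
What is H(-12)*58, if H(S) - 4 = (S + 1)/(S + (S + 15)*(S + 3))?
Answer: 9686/39 ≈ 248.36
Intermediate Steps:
H(S) = 4 + (1 + S)/(S + (3 + S)*(15 + S)) (H(S) = 4 + (S + 1)/(S + (S + 15)*(S + 3)) = 4 + (1 + S)/(S + (15 + S)*(3 + S)) = 4 + (1 + S)/(S + (3 + S)*(15 + S)))
H(-12)*58 = ((181 + 4*(-12)² + 77*(-12))/(45 + (-12)² + 19*(-12)))*58 = ((181 + 4*144 - 924)/(45 + 144 - 228))*58 = ((181 + 576 - 924)/(-39))*58 = -1/39*(-167)*58 = (167/39)*58 = 9686/39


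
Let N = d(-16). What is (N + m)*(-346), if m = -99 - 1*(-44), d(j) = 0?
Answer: 19030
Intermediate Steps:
m = -55 (m = -99 + 44 = -55)
N = 0
(N + m)*(-346) = (0 - 55)*(-346) = -55*(-346) = 19030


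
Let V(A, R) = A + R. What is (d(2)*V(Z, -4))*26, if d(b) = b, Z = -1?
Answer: -260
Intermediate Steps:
(d(2)*V(Z, -4))*26 = (2*(-1 - 4))*26 = (2*(-5))*26 = -10*26 = -260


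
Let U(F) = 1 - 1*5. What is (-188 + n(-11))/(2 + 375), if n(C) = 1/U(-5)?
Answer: -753/1508 ≈ -0.49934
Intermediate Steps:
U(F) = -4 (U(F) = 1 - 5 = -4)
n(C) = -¼ (n(C) = 1/(-4) = -¼)
(-188 + n(-11))/(2 + 375) = (-188 - ¼)/(2 + 375) = -753/4/377 = -753/4*1/377 = -753/1508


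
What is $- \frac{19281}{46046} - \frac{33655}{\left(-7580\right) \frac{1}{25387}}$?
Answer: $\frac{3934153253633}{34902868} \approx 1.1272 \cdot 10^{5}$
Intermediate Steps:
$- \frac{19281}{46046} - \frac{33655}{\left(-7580\right) \frac{1}{25387}} = \left(-19281\right) \frac{1}{46046} - \frac{33655}{\left(-7580\right) \frac{1}{25387}} = - \frac{19281}{46046} - \frac{33655}{- \frac{7580}{25387}} = - \frac{19281}{46046} - - \frac{170879897}{1516} = - \frac{19281}{46046} + \frac{170879897}{1516} = \frac{3934153253633}{34902868}$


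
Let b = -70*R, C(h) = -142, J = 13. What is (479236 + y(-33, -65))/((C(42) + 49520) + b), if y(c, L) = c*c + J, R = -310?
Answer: 240169/35539 ≈ 6.7579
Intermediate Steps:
y(c, L) = 13 + c**2 (y(c, L) = c*c + 13 = c**2 + 13 = 13 + c**2)
b = 21700 (b = -70*(-310) = 21700)
(479236 + y(-33, -65))/((C(42) + 49520) + b) = (479236 + (13 + (-33)**2))/((-142 + 49520) + 21700) = (479236 + (13 + 1089))/(49378 + 21700) = (479236 + 1102)/71078 = 480338*(1/71078) = 240169/35539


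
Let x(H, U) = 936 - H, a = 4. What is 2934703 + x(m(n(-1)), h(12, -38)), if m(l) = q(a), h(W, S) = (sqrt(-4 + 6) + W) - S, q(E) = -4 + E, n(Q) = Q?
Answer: 2935639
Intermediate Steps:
h(W, S) = W + sqrt(2) - S (h(W, S) = (sqrt(2) + W) - S = (W + sqrt(2)) - S = W + sqrt(2) - S)
m(l) = 0 (m(l) = -4 + 4 = 0)
2934703 + x(m(n(-1)), h(12, -38)) = 2934703 + (936 - 1*0) = 2934703 + (936 + 0) = 2934703 + 936 = 2935639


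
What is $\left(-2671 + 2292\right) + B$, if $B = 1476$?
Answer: $1097$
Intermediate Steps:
$\left(-2671 + 2292\right) + B = \left(-2671 + 2292\right) + 1476 = -379 + 1476 = 1097$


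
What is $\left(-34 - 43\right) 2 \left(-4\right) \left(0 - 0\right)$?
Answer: $0$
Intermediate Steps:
$\left(-34 - 43\right) 2 \left(-4\right) \left(0 - 0\right) = - 77 \left(- 8 \left(0 + 0\right)\right) = - 77 \left(\left(-8\right) 0\right) = \left(-77\right) 0 = 0$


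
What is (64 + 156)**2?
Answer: 48400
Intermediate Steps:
(64 + 156)**2 = 220**2 = 48400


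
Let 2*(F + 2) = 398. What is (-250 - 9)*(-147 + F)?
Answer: -12950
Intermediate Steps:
F = 197 (F = -2 + (½)*398 = -2 + 199 = 197)
(-250 - 9)*(-147 + F) = (-250 - 9)*(-147 + 197) = -259*50 = -12950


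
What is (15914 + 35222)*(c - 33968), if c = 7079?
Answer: -1374995904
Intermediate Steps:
(15914 + 35222)*(c - 33968) = (15914 + 35222)*(7079 - 33968) = 51136*(-26889) = -1374995904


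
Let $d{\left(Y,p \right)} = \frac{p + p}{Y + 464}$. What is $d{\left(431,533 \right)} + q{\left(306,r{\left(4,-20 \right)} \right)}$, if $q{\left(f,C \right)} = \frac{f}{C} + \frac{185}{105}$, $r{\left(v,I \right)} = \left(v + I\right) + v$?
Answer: $- \frac{847543}{37590} \approx -22.547$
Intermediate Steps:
$d{\left(Y,p \right)} = \frac{2 p}{464 + Y}$
$r{\left(v,I \right)} = I + 2 v$ ($r{\left(v,I \right)} = \left(I + v\right) + v = I + 2 v$)
$q{\left(f,C \right)} = \frac{37}{21} + \frac{f}{C}$ ($q{\left(f,C \right)} = \frac{f}{C} + 185 \cdot \frac{1}{105} = \frac{f}{C} + \frac{37}{21} = \frac{37}{21} + \frac{f}{C}$)
$d{\left(431,533 \right)} + q{\left(306,r{\left(4,-20 \right)} \right)} = 2 \cdot 533 \frac{1}{464 + 431} + \left(\frac{37}{21} + \frac{306}{-20 + 2 \cdot 4}\right) = 2 \cdot 533 \cdot \frac{1}{895} + \left(\frac{37}{21} + \frac{306}{-20 + 8}\right) = 2 \cdot 533 \cdot \frac{1}{895} + \left(\frac{37}{21} + \frac{306}{-12}\right) = \frac{1066}{895} + \left(\frac{37}{21} + 306 \left(- \frac{1}{12}\right)\right) = \frac{1066}{895} + \left(\frac{37}{21} - \frac{51}{2}\right) = \frac{1066}{895} - \frac{997}{42} = - \frac{847543}{37590}$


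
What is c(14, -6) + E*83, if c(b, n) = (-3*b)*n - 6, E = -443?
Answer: -36523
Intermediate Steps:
c(b, n) = -6 - 3*b*n (c(b, n) = -3*b*n - 6 = -6 - 3*b*n)
c(14, -6) + E*83 = (-6 - 3*14*(-6)) - 443*83 = (-6 + 252) - 36769 = 246 - 36769 = -36523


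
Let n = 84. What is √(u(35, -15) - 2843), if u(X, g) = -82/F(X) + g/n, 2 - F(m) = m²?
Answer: I*√833494773671/17122 ≈ 53.321*I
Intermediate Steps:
F(m) = 2 - m²
u(X, g) = -82/(2 - X²) + g/84
√(u(35, -15) - 2843) = √((6888 - 15*(-2 + 35²))/(84*(-2 + 35²)) - 2843) = √((6888 - 15*(-2 + 1225))/(84*(-2 + 1225)) - 2843) = √((1/84)*(6888 - 15*1223)/1223 - 2843) = √((1/84)*(1/1223)*(6888 - 18345) - 2843) = √((1/84)*(1/1223)*(-11457) - 2843) = √(-3819/34244 - 2843) = √(-97359511/34244) = I*√833494773671/17122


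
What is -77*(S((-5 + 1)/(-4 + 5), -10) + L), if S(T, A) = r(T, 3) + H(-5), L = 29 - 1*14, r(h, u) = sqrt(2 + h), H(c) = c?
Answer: -770 - 77*I*sqrt(2) ≈ -770.0 - 108.89*I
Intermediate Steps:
L = 15 (L = 29 - 14 = 15)
S(T, A) = -5 + sqrt(2 + T) (S(T, A) = sqrt(2 + T) - 5 = -5 + sqrt(2 + T))
-77*(S((-5 + 1)/(-4 + 5), -10) + L) = -77*((-5 + sqrt(2 + (-5 + 1)/(-4 + 5))) + 15) = -77*((-5 + sqrt(2 - 4/1)) + 15) = -77*((-5 + sqrt(2 - 4*1)) + 15) = -77*((-5 + sqrt(2 - 4)) + 15) = -77*((-5 + sqrt(-2)) + 15) = -77*((-5 + I*sqrt(2)) + 15) = -77*(10 + I*sqrt(2)) = -770 - 77*I*sqrt(2)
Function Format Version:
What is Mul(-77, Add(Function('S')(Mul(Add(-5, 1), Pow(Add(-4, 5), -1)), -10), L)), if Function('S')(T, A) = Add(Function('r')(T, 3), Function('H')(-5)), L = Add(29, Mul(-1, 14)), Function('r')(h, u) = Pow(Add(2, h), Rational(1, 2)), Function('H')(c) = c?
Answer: Add(-770, Mul(-77, I, Pow(2, Rational(1, 2)))) ≈ Add(-770.00, Mul(-108.89, I))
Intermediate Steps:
L = 15 (L = Add(29, -14) = 15)
Function('S')(T, A) = Add(-5, Pow(Add(2, T), Rational(1, 2))) (Function('S')(T, A) = Add(Pow(Add(2, T), Rational(1, 2)), -5) = Add(-5, Pow(Add(2, T), Rational(1, 2))))
Mul(-77, Add(Function('S')(Mul(Add(-5, 1), Pow(Add(-4, 5), -1)), -10), L)) = Mul(-77, Add(Add(-5, Pow(Add(2, Mul(Add(-5, 1), Pow(Add(-4, 5), -1))), Rational(1, 2))), 15)) = Mul(-77, Add(Add(-5, Pow(Add(2, Mul(-4, Pow(1, -1))), Rational(1, 2))), 15)) = Mul(-77, Add(Add(-5, Pow(Add(2, Mul(-4, 1)), Rational(1, 2))), 15)) = Mul(-77, Add(Add(-5, Pow(Add(2, -4), Rational(1, 2))), 15)) = Mul(-77, Add(Add(-5, Pow(-2, Rational(1, 2))), 15)) = Mul(-77, Add(Add(-5, Mul(I, Pow(2, Rational(1, 2)))), 15)) = Mul(-77, Add(10, Mul(I, Pow(2, Rational(1, 2))))) = Add(-770, Mul(-77, I, Pow(2, Rational(1, 2))))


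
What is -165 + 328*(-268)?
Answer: -88069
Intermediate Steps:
-165 + 328*(-268) = -165 - 87904 = -88069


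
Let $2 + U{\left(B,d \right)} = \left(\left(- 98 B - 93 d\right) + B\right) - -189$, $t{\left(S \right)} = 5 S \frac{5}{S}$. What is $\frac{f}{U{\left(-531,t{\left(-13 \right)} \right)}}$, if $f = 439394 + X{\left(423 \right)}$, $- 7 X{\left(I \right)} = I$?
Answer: $\frac{3075335}{345583} \approx 8.899$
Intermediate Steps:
$t{\left(S \right)} = 25$
$X{\left(I \right)} = - \frac{I}{7}$
$U{\left(B,d \right)} = 187 - 97 B - 93 d$ ($U{\left(B,d \right)} = -2 - \left(-189 + 93 d + 97 B\right) = 187 - 97 B - 93 d$)
$f = \frac{3075335}{7}$ ($f = 439394 - \frac{423}{7} = \frac{3075335}{7} \approx 4.3933 \cdot 10^{5}$)
$\frac{f}{U{\left(-531,t{\left(-13 \right)} \right)}} = \frac{3075335}{7 \left(187 - -51507 - 2325\right)} = \frac{3075335}{7 \left(187 + 51507 - 2325\right)} = \frac{3075335}{7 \cdot 49369} = \frac{3075335}{7} \cdot \frac{1}{49369} = \frac{3075335}{345583}$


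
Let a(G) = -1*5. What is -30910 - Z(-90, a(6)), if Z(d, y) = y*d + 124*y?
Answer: -30740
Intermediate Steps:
a(G) = -5
Z(d, y) = 124*y + d*y (Z(d, y) = d*y + 124*y = 124*y + d*y)
-30910 - Z(-90, a(6)) = -30910 - (-5)*(124 - 90) = -30910 - (-5)*34 = -30910 - 1*(-170) = -30910 + 170 = -30740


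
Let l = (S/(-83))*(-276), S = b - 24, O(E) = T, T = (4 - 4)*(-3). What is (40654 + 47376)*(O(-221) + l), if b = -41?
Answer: -1579258200/83 ≈ -1.9027e+7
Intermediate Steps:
T = 0 (T = 0*(-3) = 0)
O(E) = 0
S = -65 (S = -41 - 24 = -65)
l = -17940/83 (l = -65/(-83)*(-276) = -65*(-1/83)*(-276) = (65/83)*(-276) = -17940/83 ≈ -216.14)
(40654 + 47376)*(O(-221) + l) = (40654 + 47376)*(0 - 17940/83) = 88030*(-17940/83) = -1579258200/83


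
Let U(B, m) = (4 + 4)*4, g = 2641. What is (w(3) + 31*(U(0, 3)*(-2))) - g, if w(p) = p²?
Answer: -4616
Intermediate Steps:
U(B, m) = 32 (U(B, m) = 8*4 = 32)
(w(3) + 31*(U(0, 3)*(-2))) - g = (3² + 31*(32*(-2))) - 1*2641 = (9 + 31*(-64)) - 2641 = (9 - 1984) - 2641 = -1975 - 2641 = -4616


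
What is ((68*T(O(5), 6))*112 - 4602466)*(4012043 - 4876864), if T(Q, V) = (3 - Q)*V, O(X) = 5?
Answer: 4059346969418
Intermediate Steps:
T(Q, V) = V*(3 - Q)
((68*T(O(5), 6))*112 - 4602466)*(4012043 - 4876864) = ((68*(6*(3 - 1*5)))*112 - 4602466)*(4012043 - 4876864) = ((68*(6*(3 - 5)))*112 - 4602466)*(-864821) = ((68*(6*(-2)))*112 - 4602466)*(-864821) = ((68*(-12))*112 - 4602466)*(-864821) = (-816*112 - 4602466)*(-864821) = (-91392 - 4602466)*(-864821) = -4693858*(-864821) = 4059346969418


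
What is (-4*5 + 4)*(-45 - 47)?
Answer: 1472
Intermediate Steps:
(-4*5 + 4)*(-45 - 47) = (-20 + 4)*(-92) = -16*(-92) = 1472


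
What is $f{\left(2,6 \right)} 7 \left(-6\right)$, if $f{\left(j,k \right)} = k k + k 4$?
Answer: $-2520$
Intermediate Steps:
$f{\left(j,k \right)} = k^{2} + 4 k$
$f{\left(2,6 \right)} 7 \left(-6\right) = 6 \left(4 + 6\right) 7 \left(-6\right) = 6 \cdot 10 \cdot 7 \left(-6\right) = 60 \cdot 7 \left(-6\right) = 420 \left(-6\right) = -2520$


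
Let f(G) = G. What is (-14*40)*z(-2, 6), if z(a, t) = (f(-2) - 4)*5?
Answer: 16800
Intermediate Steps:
z(a, t) = -30 (z(a, t) = (-2 - 4)*5 = -6*5 = -30)
(-14*40)*z(-2, 6) = -14*40*(-30) = -560*(-30) = 16800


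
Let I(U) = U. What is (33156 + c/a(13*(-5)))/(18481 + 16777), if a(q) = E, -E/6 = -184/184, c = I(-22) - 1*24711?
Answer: 174203/211548 ≈ 0.82347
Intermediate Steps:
c = -24733 (c = -22 - 1*24711 = -22 - 24711 = -24733)
E = 6 (E = -(-1104)/184 = -6*(-1) = 6)
a(q) = 6
(33156 + c/a(13*(-5)))/(18481 + 16777) = (33156 - 24733/6)/(18481 + 16777) = (33156 - 24733*⅙)/35258 = (33156 - 24733/6)*(1/35258) = (174203/6)*(1/35258) = 174203/211548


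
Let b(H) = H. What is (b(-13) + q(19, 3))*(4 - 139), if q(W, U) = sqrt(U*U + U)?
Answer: 1755 - 270*sqrt(3) ≈ 1287.3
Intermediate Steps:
q(W, U) = sqrt(U + U**2) (q(W, U) = sqrt(U**2 + U) = sqrt(U + U**2))
(b(-13) + q(19, 3))*(4 - 139) = (-13 + sqrt(3*(1 + 3)))*(4 - 139) = (-13 + sqrt(3*4))*(-135) = (-13 + sqrt(12))*(-135) = (-13 + 2*sqrt(3))*(-135) = 1755 - 270*sqrt(3)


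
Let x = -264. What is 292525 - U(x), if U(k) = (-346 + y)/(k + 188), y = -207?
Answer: 22231347/76 ≈ 2.9252e+5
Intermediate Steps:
U(k) = -553/(188 + k) (U(k) = (-346 - 207)/(k + 188) = -553/(188 + k))
292525 - U(x) = 292525 - (-553)/(188 - 264) = 292525 - (-553)/(-76) = 292525 - (-553)*(-1)/76 = 292525 - 1*553/76 = 292525 - 553/76 = 22231347/76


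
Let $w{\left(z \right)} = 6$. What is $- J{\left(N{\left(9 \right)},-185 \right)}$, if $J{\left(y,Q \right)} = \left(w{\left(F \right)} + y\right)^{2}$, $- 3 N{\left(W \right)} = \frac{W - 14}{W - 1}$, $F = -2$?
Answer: $- \frac{22201}{576} \approx -38.543$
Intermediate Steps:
$N{\left(W \right)} = - \frac{-14 + W}{3 \left(-1 + W\right)}$ ($N{\left(W \right)} = - \frac{\left(W - 14\right) \frac{1}{W - 1}}{3} = - \frac{\left(-14 + W\right) \frac{1}{-1 + W}}{3} = - \frac{\frac{1}{-1 + W} \left(-14 + W\right)}{3} = - \frac{-14 + W}{3 \left(-1 + W\right)}$)
$J{\left(y,Q \right)} = \left(6 + y\right)^{2}$
$- J{\left(N{\left(9 \right)},-185 \right)} = - \left(6 + \frac{14 - 9}{3 \left(-1 + 9\right)}\right)^{2} = - \left(6 + \frac{14 - 9}{3 \cdot 8}\right)^{2} = - \left(6 + \frac{1}{3} \cdot \frac{1}{8} \cdot 5\right)^{2} = - \left(6 + \frac{5}{24}\right)^{2} = - \left(\frac{149}{24}\right)^{2} = \left(-1\right) \frac{22201}{576} = - \frac{22201}{576}$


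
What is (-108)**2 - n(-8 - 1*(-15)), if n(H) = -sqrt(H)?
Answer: 11664 + sqrt(7) ≈ 11667.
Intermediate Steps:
(-108)**2 - n(-8 - 1*(-15)) = (-108)**2 - (-1)*sqrt(-8 - 1*(-15)) = 11664 - (-1)*sqrt(-8 + 15) = 11664 - (-1)*sqrt(7) = 11664 + sqrt(7)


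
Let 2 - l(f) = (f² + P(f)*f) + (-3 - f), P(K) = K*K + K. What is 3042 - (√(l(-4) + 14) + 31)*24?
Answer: 2298 - 24*√47 ≈ 2133.5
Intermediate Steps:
P(K) = K + K² (P(K) = K² + K = K + K²)
l(f) = 5 + f - f² - f²*(1 + f) (l(f) = 2 - ((f² + (f*(1 + f))*f) + (-3 - f)) = 2 - ((f² + f²*(1 + f)) + (-3 - f)) = 2 - (-3 + f² - f + f²*(1 + f)) = 2 + (3 + f - f² - f²*(1 + f)) = 5 + f - f² - f²*(1 + f))
3042 - (√(l(-4) + 14) + 31)*24 = 3042 - (√((5 - 4 - 1*(-4)³ - 2*(-4)²) + 14) + 31)*24 = 3042 - (√((5 - 4 - 1*(-64) - 2*16) + 14) + 31)*24 = 3042 - (√((5 - 4 + 64 - 32) + 14) + 31)*24 = 3042 - (√(33 + 14) + 31)*24 = 3042 - (√47 + 31)*24 = 3042 - (31 + √47)*24 = 3042 - (744 + 24*√47) = 3042 + (-744 - 24*√47) = 2298 - 24*√47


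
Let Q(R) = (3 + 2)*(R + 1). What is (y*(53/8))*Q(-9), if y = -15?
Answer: 3975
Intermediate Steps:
Q(R) = 5 + 5*R (Q(R) = 5*(1 + R) = 5 + 5*R)
(y*(53/8))*Q(-9) = (-795/8)*(5 + 5*(-9)) = (-795/8)*(5 - 45) = -15*53/8*(-40) = -795/8*(-40) = 3975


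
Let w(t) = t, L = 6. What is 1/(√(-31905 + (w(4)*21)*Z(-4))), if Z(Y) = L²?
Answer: -I*√3209/9627 ≈ -0.0058843*I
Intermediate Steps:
Z(Y) = 36 (Z(Y) = 6² = 36)
1/(√(-31905 + (w(4)*21)*Z(-4))) = 1/(√(-31905 + (4*21)*36)) = 1/(√(-31905 + 84*36)) = 1/(√(-31905 + 3024)) = 1/(√(-28881)) = 1/(3*I*√3209) = -I*√3209/9627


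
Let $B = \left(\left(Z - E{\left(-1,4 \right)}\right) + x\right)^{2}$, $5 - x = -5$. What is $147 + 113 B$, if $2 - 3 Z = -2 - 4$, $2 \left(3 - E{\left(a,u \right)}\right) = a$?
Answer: $\frac{347117}{36} \approx 9642.1$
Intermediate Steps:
$x = 10$ ($x = 5 - -5 = 5 + 5 = 10$)
$E{\left(a,u \right)} = 3 - \frac{a}{2}$
$Z = \frac{8}{3}$ ($Z = \frac{2}{3} - \frac{-2 - 4}{3} = \frac{2}{3} - -2 = \frac{2}{3} + 2 = \frac{8}{3} \approx 2.6667$)
$B = \frac{3025}{36}$ ($B = \left(\left(\frac{8}{3} - \left(3 - - \frac{1}{2}\right)\right) + 10\right)^{2} = \left(\left(\frac{8}{3} - \left(3 + \frac{1}{2}\right)\right) + 10\right)^{2} = \left(\left(\frac{8}{3} - \frac{7}{2}\right) + 10\right)^{2} = \left(- \frac{5}{6} + 10\right)^{2} = \left(\frac{55}{6}\right)^{2} = \frac{3025}{36} \approx 84.028$)
$147 + 113 B = 147 + 113 \cdot \frac{3025}{36} = 147 + \frac{341825}{36} = \frac{347117}{36}$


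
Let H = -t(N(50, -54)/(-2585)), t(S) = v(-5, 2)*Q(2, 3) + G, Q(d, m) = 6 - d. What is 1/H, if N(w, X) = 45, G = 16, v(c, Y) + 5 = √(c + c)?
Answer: 1/44 + I*√10/44 ≈ 0.022727 + 0.07187*I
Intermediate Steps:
v(c, Y) = -5 + √2*√c (v(c, Y) = -5 + √(c + c) = -5 + √(2*c) = -5 + √2*√c)
t(S) = -4 + 4*I*√10 (t(S) = (-5 + √2*√(-5))*(6 - 1*2) + 16 = (-5 + √2*(I*√5))*(6 - 2) + 16 = (-5 + I*√10)*4 + 16 = (-20 + 4*I*√10) + 16 = -4 + 4*I*√10)
H = 4 - 4*I*√10 (H = -(-4 + 4*I*√10) = 4 - 4*I*√10 ≈ 4.0 - 12.649*I)
1/H = 1/(4 - 4*I*√10)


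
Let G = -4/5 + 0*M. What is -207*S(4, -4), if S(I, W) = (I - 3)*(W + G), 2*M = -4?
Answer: 4968/5 ≈ 993.60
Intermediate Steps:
M = -2 (M = (1/2)*(-4) = -2)
G = -4/5 (G = -4/5 + 0*(-2) = -4*1/5 + 0 = -4/5 + 0 = -4/5 ≈ -0.80000)
S(I, W) = (-3 + I)*(-4/5 + W) (S(I, W) = (I - 3)*(W - 4/5) = (-3 + I)*(-4/5 + W))
-207*S(4, -4) = -207*(12/5 - 3*(-4) - 4/5*4 + 4*(-4)) = -207*(12/5 + 12 - 16/5 - 16) = -207*(-24/5) = 4968/5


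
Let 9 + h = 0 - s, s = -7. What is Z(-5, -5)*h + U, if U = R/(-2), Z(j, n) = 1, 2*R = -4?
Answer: -1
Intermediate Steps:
R = -2 (R = (1/2)*(-4) = -2)
h = -2 (h = -9 + (0 - 1*(-7)) = -9 + (0 + 7) = -9 + 7 = -2)
U = 1 (U = -2/(-2) = -2*(-1/2) = 1)
Z(-5, -5)*h + U = 1*(-2) + 1 = -2 + 1 = -1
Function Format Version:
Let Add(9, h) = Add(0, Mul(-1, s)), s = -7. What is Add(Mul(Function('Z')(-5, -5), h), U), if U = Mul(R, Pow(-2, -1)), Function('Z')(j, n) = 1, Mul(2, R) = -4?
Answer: -1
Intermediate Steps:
R = -2 (R = Mul(Rational(1, 2), -4) = -2)
h = -2 (h = Add(-9, Add(0, Mul(-1, -7))) = Add(-9, Add(0, 7)) = Add(-9, 7) = -2)
U = 1 (U = Mul(-2, Pow(-2, -1)) = Mul(-2, Rational(-1, 2)) = 1)
Add(Mul(Function('Z')(-5, -5), h), U) = Add(Mul(1, -2), 1) = Add(-2, 1) = -1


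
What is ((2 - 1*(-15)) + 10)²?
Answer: 729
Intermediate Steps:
((2 - 1*(-15)) + 10)² = ((2 + 15) + 10)² = (17 + 10)² = 27² = 729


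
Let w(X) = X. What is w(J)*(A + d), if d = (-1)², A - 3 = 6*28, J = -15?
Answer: -2580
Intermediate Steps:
A = 171 (A = 3 + 6*28 = 3 + 168 = 171)
d = 1
w(J)*(A + d) = -15*(171 + 1) = -15*172 = -2580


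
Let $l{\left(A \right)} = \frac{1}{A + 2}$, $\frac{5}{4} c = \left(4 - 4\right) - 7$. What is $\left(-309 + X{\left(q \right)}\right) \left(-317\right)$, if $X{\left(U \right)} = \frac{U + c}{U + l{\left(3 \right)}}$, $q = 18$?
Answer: $\frac{8894069}{91} \approx 97737.0$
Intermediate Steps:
$c = - \frac{28}{5}$ ($c = \frac{4 \left(\left(4 - 4\right) - 7\right)}{5} = \frac{4 \left(0 - 7\right)}{5} = \frac{4}{5} \left(-7\right) = - \frac{28}{5} \approx -5.6$)
$l{\left(A \right)} = \frac{1}{2 + A}$
$X{\left(U \right)} = \frac{- \frac{28}{5} + U}{\frac{1}{5} + U}$ ($X{\left(U \right)} = \frac{U - \frac{28}{5}}{U + \frac{1}{2 + 3}} = \frac{- \frac{28}{5} + U}{U + \frac{1}{5}} = \frac{- \frac{28}{5} + U}{\frac{1}{5} + U}$)
$\left(-309 + X{\left(q \right)}\right) \left(-317\right) = \left(-309 + \frac{-28 + 5 \cdot 18}{1 + 5 \cdot 18}\right) \left(-317\right) = \left(-309 + \frac{-28 + 90}{1 + 90}\right) \left(-317\right) = \left(-309 + \frac{1}{91} \cdot 62\right) \left(-317\right) = \left(-309 + \frac{62}{91}\right) \left(-317\right) = \left(- \frac{28057}{91}\right) \left(-317\right) = \frac{8894069}{91}$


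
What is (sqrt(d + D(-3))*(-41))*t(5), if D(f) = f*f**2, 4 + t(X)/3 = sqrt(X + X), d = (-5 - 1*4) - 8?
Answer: 246*I*sqrt(11)*(4 - sqrt(10)) ≈ 683.49*I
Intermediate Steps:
d = -17 (d = (-5 - 4) - 8 = -9 - 8 = -17)
t(X) = -12 + 3*sqrt(2)*sqrt(X) (t(X) = -12 + 3*sqrt(X + X) = -12 + 3*sqrt(2*X) = -12 + 3*(sqrt(2)*sqrt(X)) = -12 + 3*sqrt(2)*sqrt(X))
D(f) = f**3
(sqrt(d + D(-3))*(-41))*t(5) = (sqrt(-17 + (-3)**3)*(-41))*(-12 + 3*sqrt(2)*sqrt(5)) = (sqrt(-17 - 27)*(-41))*(-12 + 3*sqrt(10)) = (sqrt(-44)*(-41))*(-12 + 3*sqrt(10)) = ((2*I*sqrt(11))*(-41))*(-12 + 3*sqrt(10)) = (-82*I*sqrt(11))*(-12 + 3*sqrt(10)) = -82*I*sqrt(11)*(-12 + 3*sqrt(10))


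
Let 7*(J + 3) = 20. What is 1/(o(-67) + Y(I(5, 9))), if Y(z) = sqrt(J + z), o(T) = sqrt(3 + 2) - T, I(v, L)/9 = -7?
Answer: 7/(469 + 7*sqrt(5) + I*sqrt(3094)) ≈ 0.014256 - 0.0016361*I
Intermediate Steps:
I(v, L) = -63 (I(v, L) = 9*(-7) = -63)
J = -1/7 (J = -3 + (1/7)*20 = -3 + 20/7 = -1/7 ≈ -0.14286)
o(T) = sqrt(5) - T
Y(z) = sqrt(-1/7 + z)
1/(o(-67) + Y(I(5, 9))) = 1/((sqrt(5) - 1*(-67)) + sqrt(-7 + 49*(-63))/7) = 1/((sqrt(5) + 67) + sqrt(-7 - 3087)/7) = 1/((67 + sqrt(5)) + sqrt(-3094)/7) = 1/((67 + sqrt(5)) + (I*sqrt(3094))/7) = 1/((67 + sqrt(5)) + I*sqrt(3094)/7) = 1/(67 + sqrt(5) + I*sqrt(3094)/7)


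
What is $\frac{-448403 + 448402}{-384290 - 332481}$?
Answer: $\frac{1}{716771} \approx 1.3951 \cdot 10^{-6}$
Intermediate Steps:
$\frac{-448403 + 448402}{-384290 - 332481} = - \frac{1}{-716771} = \left(-1\right) \left(- \frac{1}{716771}\right) = \frac{1}{716771}$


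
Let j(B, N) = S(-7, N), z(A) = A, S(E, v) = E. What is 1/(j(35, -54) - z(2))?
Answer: -⅑ ≈ -0.11111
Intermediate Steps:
j(B, N) = -7
1/(j(35, -54) - z(2)) = 1/(-7 - 1*2) = 1/(-7 - 2) = 1/(-9) = -⅑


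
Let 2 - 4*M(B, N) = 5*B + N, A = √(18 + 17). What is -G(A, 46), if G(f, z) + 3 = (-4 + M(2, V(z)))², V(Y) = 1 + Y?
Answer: -4993/16 ≈ -312.06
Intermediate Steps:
A = √35 ≈ 5.9161
M(B, N) = ½ - 5*B/4 - N/4 (M(B, N) = ½ - (5*B + N)/4 = ½ - (N + 5*B)/4 = ½ + (-5*B/4 - N/4) = ½ - 5*B/4 - N/4)
G(f, z) = -3 + (-25/4 - z/4)² (G(f, z) = -3 + (-4 + (½ - 5/4*2 - (1 + z)/4))² = -3 + (-4 + (½ - 5/2 + (-¼ - z/4)))² = -3 + (-4 + (-9/4 - z/4))² = -3 + (-25/4 - z/4)²)
-G(A, 46) = -(-3 + (25 + 46)²/16) = -(-3 + (1/16)*71²) = -(-3 + (1/16)*5041) = -(-3 + 5041/16) = -1*4993/16 = -4993/16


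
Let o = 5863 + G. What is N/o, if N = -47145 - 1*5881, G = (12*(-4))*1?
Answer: -53026/5815 ≈ -9.1188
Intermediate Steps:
G = -48 (G = -48*1 = -48)
N = -53026 (N = -47145 - 5881 = -53026)
o = 5815 (o = 5863 - 48 = 5815)
N/o = -53026/5815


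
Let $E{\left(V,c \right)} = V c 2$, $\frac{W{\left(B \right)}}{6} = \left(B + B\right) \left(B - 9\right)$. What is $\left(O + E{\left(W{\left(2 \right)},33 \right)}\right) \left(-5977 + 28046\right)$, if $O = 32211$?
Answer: $466163487$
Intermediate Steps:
$W{\left(B \right)} = 12 B \left(-9 + B\right)$ ($W{\left(B \right)} = 6 \left(B + B\right) \left(B - 9\right) = 6 \cdot 2 B \left(-9 + B\right) = 12 B \left(-9 + B\right)$)
$E{\left(V,c \right)} = 2 V c$
$\left(O + E{\left(W{\left(2 \right)},33 \right)}\right) \left(-5977 + 28046\right) = \left(32211 + 2 \cdot 12 \cdot 2 \left(-9 + 2\right) 33\right) \left(-5977 + 28046\right) = \left(32211 + 2 \cdot 12 \cdot 2 \left(-7\right) 33\right) 22069 = \left(32211 + 2 \left(-168\right) 33\right) 22069 = \left(32211 - 11088\right) 22069 = 21123 \cdot 22069 = 466163487$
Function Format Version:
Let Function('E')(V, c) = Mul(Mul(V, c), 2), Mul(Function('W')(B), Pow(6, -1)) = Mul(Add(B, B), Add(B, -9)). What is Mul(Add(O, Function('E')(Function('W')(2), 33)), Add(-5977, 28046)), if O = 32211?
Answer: 466163487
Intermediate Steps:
Function('W')(B) = Mul(12, B, Add(-9, B)) (Function('W')(B) = Mul(6, Mul(Add(B, B), Add(B, -9))) = Mul(6, Mul(Mul(2, B), Add(-9, B))) = Mul(6, Mul(2, B, Add(-9, B))) = Mul(12, B, Add(-9, B)))
Function('E')(V, c) = Mul(2, V, c)
Mul(Add(O, Function('E')(Function('W')(2), 33)), Add(-5977, 28046)) = Mul(Add(32211, Mul(2, Mul(12, 2, Add(-9, 2)), 33)), Add(-5977, 28046)) = Mul(Add(32211, Mul(2, Mul(12, 2, -7), 33)), 22069) = Mul(Add(32211, Mul(2, -168, 33)), 22069) = Mul(Add(32211, -11088), 22069) = Mul(21123, 22069) = 466163487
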